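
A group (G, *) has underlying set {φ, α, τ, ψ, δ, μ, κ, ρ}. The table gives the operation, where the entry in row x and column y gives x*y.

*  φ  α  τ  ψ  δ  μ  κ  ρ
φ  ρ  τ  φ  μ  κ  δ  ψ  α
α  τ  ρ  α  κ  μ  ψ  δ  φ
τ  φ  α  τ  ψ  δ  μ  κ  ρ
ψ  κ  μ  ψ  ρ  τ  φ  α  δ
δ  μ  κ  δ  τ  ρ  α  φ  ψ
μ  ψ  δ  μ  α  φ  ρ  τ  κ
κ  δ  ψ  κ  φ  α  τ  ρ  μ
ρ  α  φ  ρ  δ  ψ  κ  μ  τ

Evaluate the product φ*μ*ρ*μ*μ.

φ*μ = δ
δ*ρ = ψ
ψ*μ = φ
φ*μ = δ

δ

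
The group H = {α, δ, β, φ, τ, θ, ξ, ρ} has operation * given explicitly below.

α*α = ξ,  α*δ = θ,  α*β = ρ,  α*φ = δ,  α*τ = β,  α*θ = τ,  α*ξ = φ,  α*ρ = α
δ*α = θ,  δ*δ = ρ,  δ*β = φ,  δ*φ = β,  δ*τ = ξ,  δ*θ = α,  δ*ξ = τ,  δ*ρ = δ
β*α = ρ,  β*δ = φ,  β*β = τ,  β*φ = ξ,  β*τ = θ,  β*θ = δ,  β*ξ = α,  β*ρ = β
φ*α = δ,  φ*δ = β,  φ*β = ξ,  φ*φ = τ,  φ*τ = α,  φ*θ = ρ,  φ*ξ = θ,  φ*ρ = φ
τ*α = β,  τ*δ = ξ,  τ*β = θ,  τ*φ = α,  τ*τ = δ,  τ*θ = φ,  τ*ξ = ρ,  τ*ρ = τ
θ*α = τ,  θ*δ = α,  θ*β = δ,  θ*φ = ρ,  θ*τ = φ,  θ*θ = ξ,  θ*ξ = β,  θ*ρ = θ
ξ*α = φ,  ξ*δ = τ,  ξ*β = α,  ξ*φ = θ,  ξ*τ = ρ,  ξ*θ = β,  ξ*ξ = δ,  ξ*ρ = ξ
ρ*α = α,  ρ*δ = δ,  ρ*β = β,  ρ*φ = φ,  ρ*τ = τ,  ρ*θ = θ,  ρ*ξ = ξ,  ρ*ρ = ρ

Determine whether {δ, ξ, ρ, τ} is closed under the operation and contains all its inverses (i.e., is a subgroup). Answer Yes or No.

Yes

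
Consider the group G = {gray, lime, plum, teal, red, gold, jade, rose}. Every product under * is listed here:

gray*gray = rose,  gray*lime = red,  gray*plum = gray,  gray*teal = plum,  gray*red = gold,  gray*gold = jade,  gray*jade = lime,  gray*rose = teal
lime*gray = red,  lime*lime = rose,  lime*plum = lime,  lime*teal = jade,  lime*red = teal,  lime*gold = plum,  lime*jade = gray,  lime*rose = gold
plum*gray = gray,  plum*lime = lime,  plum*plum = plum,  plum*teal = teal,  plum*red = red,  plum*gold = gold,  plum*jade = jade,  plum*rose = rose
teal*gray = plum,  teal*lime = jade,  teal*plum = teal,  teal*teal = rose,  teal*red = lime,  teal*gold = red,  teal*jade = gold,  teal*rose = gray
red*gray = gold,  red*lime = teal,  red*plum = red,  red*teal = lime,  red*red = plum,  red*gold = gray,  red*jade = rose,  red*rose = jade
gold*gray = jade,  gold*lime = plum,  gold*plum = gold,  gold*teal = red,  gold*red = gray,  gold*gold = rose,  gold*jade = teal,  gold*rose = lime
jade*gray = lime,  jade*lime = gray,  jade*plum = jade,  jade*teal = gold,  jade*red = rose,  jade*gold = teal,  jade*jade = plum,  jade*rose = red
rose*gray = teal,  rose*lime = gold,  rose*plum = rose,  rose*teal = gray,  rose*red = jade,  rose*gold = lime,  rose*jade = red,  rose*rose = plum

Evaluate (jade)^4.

jade^1 = jade
jade^2 = jade*jade = plum
jade^3 = plum*jade = jade
jade^4 = jade*jade = plum

plum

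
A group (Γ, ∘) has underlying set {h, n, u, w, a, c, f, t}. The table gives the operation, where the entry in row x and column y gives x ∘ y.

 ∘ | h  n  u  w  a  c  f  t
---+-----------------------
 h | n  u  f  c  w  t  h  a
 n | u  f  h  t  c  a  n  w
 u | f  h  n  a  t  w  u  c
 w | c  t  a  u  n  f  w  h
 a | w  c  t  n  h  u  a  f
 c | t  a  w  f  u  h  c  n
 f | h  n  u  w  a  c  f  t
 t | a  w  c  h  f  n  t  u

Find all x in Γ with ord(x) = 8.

Identity is f. Compute the order of each non-identity element by repeated multiplication:
  h: h → n → u → f  (order 4)
  n: n → f  (order 2)
  u: u → n → h → f  (order 4)
  w: w → u → a → n → t → h → c → f  (order 8)
  a: a → h → w → n → c → u → t → f  (order 8)
  c: c → h → t → n → a → u → w → f  (order 8)
  t: t → u → c → n → w → h → a → f  (order 8)
Elements of order 8: {a, c, t, w}.

{a, c, t, w}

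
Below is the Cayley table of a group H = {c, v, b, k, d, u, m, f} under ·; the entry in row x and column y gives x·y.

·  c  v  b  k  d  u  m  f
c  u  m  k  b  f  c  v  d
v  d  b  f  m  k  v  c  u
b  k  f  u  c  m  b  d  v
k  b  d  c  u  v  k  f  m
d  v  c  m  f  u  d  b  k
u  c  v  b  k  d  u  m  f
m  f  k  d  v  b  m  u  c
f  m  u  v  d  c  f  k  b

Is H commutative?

No

f·d = c but d·f = k.
Since f and d do not commute, H is not abelian.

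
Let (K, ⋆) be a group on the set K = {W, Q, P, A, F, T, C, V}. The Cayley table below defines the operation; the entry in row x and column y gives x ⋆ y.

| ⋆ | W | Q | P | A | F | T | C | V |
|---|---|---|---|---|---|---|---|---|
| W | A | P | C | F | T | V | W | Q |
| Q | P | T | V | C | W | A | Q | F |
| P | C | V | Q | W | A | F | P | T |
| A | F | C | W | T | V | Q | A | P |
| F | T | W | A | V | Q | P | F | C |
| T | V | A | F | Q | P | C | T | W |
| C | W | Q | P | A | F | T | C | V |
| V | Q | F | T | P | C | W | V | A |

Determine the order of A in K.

The identity element is C (its row matches the header).
A^1 = A
A^2 = A ⋆ A = T
A^3 = T ⋆ A = Q
A^4 = Q ⋆ A = C
The first power of A equal to the identity is A^4, so ord(A) = 4.

4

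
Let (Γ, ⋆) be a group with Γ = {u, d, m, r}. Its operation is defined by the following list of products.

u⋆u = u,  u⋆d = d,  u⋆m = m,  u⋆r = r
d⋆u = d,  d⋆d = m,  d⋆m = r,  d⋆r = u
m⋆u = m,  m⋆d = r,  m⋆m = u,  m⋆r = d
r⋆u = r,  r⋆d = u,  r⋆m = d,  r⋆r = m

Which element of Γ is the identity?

u

The identity e satisfies e ⋆ x = x for all x, so its row in the table reproduces the column headers.
Row u reads: u, d, m, r — exactly the header order. So u is the identity.
(Structurally, Γ here is isomorphic to the cyclic group Z_4.)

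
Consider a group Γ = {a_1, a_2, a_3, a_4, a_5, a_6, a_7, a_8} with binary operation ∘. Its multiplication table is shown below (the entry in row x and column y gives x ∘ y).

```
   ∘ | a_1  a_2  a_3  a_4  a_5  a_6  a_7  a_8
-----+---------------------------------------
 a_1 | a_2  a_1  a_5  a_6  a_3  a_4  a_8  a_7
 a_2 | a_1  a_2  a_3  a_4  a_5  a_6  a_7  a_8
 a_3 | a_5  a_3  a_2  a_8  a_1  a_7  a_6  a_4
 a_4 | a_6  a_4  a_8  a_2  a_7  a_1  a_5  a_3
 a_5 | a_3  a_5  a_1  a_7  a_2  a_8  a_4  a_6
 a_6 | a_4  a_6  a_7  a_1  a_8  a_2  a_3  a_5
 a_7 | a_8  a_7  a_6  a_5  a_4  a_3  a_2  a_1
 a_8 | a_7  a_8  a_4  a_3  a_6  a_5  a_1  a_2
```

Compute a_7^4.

a_2

a_7^1 = a_7
a_7^2 = a_7 ∘ a_7 = a_2
a_7^3 = a_2 ∘ a_7 = a_7
a_7^4 = a_7 ∘ a_7 = a_2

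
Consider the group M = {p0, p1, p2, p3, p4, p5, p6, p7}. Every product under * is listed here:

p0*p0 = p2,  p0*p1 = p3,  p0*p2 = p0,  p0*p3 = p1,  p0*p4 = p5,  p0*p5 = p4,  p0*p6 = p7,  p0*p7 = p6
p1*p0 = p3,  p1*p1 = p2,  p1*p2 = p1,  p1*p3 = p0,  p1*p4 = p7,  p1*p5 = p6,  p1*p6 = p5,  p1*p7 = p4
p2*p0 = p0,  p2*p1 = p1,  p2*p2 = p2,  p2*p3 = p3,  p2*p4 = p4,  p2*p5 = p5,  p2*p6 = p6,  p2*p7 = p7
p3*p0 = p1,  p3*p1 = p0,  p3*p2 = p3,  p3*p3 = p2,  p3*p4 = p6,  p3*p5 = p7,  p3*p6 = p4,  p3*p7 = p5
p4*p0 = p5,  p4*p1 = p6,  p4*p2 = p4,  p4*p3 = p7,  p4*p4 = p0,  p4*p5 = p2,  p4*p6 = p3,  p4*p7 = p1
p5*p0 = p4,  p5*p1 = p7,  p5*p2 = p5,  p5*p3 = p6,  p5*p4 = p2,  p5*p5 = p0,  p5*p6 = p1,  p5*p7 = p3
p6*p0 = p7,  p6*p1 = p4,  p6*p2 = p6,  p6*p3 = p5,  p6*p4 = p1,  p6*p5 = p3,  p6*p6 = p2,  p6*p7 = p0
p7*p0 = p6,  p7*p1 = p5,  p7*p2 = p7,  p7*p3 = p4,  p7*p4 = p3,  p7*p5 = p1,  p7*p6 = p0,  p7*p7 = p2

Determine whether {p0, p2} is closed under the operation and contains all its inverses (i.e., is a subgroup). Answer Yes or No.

Yes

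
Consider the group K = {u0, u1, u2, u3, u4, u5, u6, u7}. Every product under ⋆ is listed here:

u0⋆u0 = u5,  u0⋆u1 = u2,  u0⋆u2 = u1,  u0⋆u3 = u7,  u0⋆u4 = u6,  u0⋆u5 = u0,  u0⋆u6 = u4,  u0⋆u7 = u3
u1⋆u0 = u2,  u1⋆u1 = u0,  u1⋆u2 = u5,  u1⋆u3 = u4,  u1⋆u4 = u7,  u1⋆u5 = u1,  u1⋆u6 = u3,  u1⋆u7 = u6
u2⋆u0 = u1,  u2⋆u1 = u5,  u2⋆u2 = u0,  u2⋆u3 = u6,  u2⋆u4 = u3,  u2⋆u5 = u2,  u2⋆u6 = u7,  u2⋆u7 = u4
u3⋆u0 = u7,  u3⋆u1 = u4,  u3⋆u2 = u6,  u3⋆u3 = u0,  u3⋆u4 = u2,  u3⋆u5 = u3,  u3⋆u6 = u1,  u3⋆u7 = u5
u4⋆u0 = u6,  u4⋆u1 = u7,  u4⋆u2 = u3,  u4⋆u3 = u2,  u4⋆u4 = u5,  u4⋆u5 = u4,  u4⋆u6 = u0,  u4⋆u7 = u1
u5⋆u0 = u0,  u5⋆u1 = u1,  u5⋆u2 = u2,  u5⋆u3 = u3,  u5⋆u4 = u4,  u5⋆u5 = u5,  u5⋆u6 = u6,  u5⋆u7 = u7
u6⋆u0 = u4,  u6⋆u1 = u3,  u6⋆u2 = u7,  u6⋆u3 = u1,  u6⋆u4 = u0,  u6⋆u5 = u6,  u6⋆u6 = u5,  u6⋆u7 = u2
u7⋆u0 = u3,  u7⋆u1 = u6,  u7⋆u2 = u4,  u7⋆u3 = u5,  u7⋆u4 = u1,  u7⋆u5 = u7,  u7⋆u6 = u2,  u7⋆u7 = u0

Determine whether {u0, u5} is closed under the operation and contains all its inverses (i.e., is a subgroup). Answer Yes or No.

{u0, u5} contains the identity u5.
Checking products: every product of two elements of {u0, u5} (read from the table) lies in {u0, u5}, so the set is closed.
In a finite group, a nonempty closed subset is a subgroup. So {u0, u5} ≤ K.
(Structurally, K here is isomorphic to Z_2 x Z_4.)

Yes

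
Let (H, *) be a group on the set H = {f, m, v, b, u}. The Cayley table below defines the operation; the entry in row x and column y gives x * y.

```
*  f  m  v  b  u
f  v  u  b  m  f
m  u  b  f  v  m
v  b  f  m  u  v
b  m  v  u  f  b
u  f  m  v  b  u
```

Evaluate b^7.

b^1 = b
b^2 = b * b = f
b^3 = f * b = m
b^4 = m * b = v
b^5 = v * b = u
b^6 = u * b = b
b^7 = b * b = f

f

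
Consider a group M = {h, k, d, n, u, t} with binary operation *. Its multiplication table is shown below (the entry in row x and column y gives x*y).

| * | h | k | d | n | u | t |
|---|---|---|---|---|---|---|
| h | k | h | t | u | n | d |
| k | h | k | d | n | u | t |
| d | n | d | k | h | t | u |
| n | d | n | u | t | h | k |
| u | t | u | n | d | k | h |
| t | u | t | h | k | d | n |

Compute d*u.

Read row d, column u: d*u = t.

t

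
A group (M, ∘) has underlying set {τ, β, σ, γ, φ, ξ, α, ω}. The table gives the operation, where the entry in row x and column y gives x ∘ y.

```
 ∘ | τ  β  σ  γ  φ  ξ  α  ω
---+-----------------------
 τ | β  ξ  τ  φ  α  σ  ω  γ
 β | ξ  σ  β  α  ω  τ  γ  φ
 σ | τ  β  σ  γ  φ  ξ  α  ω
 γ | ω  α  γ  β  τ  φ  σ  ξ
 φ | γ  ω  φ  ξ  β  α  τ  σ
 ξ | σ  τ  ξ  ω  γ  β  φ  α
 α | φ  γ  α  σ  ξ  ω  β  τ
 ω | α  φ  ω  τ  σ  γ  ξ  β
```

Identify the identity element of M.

The identity e satisfies e ∘ x = x for all x, so its row in the table reproduces the column headers.
Row σ reads: τ, β, σ, γ, φ, ξ, α, ω — exactly the header order. So σ is the identity.

σ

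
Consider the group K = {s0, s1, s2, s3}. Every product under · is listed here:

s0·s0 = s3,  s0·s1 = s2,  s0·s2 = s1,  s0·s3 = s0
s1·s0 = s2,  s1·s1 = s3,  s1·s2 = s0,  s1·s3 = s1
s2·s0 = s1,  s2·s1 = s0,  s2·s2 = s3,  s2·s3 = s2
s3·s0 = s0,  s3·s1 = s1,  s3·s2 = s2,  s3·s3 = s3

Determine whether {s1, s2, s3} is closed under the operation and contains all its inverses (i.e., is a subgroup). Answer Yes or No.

s2·s1 = s0, which is not in {s1, s2, s3}.
The subset is not closed under ·, so it is not a subgroup.

No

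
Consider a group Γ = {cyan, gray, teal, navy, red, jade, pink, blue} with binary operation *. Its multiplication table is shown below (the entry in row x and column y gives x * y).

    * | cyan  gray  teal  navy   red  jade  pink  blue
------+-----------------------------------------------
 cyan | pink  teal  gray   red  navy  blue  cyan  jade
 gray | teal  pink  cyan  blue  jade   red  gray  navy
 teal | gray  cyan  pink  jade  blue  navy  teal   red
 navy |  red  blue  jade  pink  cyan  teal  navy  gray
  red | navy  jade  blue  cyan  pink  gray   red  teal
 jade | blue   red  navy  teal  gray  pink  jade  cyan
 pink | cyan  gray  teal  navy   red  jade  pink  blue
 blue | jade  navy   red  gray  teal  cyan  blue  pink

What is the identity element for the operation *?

The identity e satisfies e * x = x for all x, so its row in the table reproduces the column headers.
Row pink reads: cyan, gray, teal, navy, red, jade, pink, blue — exactly the header order. So pink is the identity.

pink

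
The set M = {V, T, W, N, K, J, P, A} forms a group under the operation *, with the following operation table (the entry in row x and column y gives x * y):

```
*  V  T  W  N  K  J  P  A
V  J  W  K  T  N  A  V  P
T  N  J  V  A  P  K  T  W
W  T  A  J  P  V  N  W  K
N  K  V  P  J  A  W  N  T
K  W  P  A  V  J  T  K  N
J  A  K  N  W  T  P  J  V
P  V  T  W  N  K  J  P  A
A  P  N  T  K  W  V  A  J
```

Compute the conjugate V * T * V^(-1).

The identity is P. In row V, the entry P sits in column A, so V^(-1) = A.
V * T = W
W * A = K

K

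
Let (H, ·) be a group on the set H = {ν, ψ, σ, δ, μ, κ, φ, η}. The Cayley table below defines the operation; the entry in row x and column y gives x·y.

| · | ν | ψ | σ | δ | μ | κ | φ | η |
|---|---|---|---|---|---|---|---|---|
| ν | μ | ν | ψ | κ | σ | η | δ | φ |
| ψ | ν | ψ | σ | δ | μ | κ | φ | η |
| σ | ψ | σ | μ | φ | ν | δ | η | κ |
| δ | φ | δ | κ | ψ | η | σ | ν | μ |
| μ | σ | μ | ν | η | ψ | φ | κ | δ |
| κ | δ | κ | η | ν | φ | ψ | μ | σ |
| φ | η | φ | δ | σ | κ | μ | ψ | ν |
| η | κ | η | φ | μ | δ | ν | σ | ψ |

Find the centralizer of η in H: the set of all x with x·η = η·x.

Compare row η with column η entry by entry.
δ·η = μ = η·δ, so δ commutes with η.
ν·η = φ but η·ν = κ, so ν does not.
Collecting the elements that commute with η: C(η) = {δ, η, μ, ψ}.
(Structurally, H here is isomorphic to the dihedral group D_4.)

{δ, η, μ, ψ}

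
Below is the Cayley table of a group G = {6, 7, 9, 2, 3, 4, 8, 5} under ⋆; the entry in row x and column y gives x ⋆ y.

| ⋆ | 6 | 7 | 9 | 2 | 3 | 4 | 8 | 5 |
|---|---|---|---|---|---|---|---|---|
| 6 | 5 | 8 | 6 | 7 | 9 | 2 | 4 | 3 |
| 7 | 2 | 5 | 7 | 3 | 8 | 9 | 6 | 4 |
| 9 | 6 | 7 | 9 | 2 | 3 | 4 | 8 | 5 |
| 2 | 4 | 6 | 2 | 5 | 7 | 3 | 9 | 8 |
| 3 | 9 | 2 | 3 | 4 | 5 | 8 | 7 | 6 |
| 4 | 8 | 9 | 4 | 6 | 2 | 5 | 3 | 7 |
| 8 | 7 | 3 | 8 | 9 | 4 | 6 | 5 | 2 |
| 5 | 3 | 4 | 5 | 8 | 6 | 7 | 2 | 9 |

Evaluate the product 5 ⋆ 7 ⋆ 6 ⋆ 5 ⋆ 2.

5 ⋆ 7 = 4
4 ⋆ 6 = 8
8 ⋆ 5 = 2
2 ⋆ 2 = 5

5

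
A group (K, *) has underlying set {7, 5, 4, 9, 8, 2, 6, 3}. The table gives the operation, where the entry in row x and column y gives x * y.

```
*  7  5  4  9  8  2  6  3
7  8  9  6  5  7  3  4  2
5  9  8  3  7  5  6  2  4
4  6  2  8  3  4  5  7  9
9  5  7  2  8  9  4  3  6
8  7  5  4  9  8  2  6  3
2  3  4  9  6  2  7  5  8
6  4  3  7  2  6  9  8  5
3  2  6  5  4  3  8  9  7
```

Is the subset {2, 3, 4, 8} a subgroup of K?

3 * 3 = 7, which is not in {2, 3, 4, 8}.
The subset is not closed under *, so it is not a subgroup.

No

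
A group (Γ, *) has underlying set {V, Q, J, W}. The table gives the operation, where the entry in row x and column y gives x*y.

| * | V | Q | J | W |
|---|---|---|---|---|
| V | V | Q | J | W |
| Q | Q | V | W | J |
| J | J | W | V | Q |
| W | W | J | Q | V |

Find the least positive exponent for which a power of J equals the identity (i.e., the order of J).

2

The identity element is V (its row matches the header).
J^1 = J
J^2 = J*J = V
The first power of J equal to the identity is J^2, so ord(J) = 2.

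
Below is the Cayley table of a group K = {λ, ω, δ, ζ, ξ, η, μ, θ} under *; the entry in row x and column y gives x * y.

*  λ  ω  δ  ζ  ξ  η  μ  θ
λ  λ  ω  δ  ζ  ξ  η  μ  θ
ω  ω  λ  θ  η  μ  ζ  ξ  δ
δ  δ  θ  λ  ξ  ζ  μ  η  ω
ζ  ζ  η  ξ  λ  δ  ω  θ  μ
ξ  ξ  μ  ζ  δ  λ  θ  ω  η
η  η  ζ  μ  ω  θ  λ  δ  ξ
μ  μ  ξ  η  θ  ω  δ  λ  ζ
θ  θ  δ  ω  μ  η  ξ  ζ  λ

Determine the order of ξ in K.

The identity element is λ (its row matches the header).
ξ^1 = ξ
ξ^2 = ξ * ξ = λ
The first power of ξ equal to the identity is ξ^2, so ord(ξ) = 2.

2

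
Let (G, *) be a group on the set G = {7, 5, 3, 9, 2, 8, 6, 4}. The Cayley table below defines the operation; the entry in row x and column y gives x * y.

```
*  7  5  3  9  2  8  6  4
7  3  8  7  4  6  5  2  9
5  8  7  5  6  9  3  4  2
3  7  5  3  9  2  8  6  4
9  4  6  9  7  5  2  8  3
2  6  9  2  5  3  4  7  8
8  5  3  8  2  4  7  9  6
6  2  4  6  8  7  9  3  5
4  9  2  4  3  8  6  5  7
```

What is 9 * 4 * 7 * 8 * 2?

9

9 * 4 = 3
3 * 7 = 7
7 * 8 = 5
5 * 2 = 9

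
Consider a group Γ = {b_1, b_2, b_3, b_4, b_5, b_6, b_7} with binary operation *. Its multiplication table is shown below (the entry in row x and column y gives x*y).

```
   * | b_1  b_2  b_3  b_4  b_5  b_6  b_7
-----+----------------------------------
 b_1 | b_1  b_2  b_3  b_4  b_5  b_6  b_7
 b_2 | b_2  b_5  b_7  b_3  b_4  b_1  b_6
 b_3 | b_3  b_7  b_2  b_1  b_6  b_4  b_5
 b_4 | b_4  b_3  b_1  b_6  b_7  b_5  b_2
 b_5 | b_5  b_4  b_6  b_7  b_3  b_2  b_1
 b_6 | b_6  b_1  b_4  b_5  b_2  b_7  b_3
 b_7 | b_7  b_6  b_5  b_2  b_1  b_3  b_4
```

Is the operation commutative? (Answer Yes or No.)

Yes

Check whether the table is symmetric across its main diagonal.
Every entry (row x, col y) equals the entry (row y, col x), so Γ is abelian.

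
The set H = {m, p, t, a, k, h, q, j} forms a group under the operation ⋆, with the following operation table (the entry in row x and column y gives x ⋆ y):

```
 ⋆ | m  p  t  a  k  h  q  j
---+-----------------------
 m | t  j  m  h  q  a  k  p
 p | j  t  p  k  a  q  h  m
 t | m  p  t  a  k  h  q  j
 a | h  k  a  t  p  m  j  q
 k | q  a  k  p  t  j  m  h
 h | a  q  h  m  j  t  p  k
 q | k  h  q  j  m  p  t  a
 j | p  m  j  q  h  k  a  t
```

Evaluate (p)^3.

p^1 = p
p^2 = p ⋆ p = t
p^3 = t ⋆ p = p

p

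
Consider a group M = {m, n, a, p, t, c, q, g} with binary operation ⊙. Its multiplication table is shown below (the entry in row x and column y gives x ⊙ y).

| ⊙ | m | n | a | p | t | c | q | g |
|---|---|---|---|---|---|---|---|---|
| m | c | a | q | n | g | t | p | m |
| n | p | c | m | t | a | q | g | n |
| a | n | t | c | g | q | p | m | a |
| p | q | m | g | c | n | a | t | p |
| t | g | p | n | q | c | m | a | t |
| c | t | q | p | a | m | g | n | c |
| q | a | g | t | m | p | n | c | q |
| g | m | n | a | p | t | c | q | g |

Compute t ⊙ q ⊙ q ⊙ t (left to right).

t ⊙ q = a
a ⊙ q = m
m ⊙ t = g

g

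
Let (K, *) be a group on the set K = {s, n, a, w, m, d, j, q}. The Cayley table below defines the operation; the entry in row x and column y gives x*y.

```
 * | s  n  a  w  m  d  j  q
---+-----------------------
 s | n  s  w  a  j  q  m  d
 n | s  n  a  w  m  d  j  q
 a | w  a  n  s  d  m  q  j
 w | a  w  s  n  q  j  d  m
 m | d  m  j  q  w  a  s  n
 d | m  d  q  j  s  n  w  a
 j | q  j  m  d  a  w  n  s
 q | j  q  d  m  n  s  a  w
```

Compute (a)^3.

a^1 = a
a^2 = a*a = n
a^3 = n*a = a

a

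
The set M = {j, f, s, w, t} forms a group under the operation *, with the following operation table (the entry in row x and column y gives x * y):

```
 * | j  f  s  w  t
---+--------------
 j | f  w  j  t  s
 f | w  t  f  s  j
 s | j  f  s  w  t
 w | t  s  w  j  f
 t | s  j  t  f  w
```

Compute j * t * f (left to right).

f

j * t = s
s * f = f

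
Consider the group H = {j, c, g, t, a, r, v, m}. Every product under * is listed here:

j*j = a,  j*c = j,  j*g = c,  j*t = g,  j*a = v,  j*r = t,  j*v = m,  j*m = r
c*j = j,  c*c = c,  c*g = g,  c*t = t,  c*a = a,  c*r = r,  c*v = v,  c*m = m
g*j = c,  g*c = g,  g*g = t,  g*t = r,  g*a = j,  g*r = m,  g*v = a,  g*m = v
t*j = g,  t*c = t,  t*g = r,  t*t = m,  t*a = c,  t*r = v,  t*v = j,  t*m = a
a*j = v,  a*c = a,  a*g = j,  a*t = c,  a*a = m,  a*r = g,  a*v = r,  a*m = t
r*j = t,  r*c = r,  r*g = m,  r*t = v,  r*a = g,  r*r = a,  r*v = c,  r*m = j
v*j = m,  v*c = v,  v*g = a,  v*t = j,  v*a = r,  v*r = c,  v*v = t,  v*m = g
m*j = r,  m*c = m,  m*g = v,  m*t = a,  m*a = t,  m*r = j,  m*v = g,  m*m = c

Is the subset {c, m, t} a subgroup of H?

m*t = a, which is not in {c, m, t}.
The subset is not closed under *, so it is not a subgroup.

No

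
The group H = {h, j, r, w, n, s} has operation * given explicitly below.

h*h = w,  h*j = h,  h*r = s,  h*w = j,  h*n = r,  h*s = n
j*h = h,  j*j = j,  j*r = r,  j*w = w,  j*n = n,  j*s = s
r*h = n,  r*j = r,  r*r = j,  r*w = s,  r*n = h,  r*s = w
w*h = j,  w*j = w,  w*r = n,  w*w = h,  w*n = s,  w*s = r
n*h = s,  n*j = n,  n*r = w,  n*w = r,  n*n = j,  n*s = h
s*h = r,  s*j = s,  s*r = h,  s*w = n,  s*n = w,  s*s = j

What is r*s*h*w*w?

h

r*s = w
w*h = j
j*w = w
w*w = h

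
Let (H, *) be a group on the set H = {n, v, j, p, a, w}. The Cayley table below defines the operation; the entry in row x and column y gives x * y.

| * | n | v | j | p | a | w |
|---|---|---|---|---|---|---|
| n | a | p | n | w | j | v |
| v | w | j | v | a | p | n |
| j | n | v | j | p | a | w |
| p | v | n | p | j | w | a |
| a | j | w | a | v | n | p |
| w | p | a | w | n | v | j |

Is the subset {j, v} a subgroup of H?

Yes

{j, v} contains the identity j.
Checking products: every product of two elements of {j, v} (read from the table) lies in {j, v}, so the set is closed.
In a finite group, a nonempty closed subset is a subgroup. So {j, v} ≤ H.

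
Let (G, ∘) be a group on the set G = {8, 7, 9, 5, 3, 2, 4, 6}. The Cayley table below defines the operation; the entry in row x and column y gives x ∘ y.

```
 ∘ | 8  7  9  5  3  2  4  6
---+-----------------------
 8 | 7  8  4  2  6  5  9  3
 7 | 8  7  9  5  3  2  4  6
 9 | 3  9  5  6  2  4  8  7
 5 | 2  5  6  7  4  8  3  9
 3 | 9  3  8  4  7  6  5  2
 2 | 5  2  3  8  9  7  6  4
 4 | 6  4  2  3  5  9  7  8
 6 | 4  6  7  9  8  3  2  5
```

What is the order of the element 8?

2

The identity element is 7 (its row matches the header).
8^1 = 8
8^2 = 8 ∘ 8 = 7
The first power of 8 equal to the identity is 8^2, so ord(8) = 2.
(Structurally, G here is isomorphic to the dihedral group D_4.)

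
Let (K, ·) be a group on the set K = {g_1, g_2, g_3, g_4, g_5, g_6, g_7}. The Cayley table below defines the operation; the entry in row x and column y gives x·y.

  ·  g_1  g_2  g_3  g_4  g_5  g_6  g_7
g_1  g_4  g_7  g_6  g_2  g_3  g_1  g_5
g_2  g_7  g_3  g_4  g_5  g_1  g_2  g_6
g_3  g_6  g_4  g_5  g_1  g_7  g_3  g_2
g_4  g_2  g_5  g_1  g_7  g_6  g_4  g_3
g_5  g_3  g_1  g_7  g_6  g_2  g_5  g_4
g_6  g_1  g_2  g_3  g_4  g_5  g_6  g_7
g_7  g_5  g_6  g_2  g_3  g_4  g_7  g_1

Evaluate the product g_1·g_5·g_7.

g_2

g_1·g_5 = g_3
g_3·g_7 = g_2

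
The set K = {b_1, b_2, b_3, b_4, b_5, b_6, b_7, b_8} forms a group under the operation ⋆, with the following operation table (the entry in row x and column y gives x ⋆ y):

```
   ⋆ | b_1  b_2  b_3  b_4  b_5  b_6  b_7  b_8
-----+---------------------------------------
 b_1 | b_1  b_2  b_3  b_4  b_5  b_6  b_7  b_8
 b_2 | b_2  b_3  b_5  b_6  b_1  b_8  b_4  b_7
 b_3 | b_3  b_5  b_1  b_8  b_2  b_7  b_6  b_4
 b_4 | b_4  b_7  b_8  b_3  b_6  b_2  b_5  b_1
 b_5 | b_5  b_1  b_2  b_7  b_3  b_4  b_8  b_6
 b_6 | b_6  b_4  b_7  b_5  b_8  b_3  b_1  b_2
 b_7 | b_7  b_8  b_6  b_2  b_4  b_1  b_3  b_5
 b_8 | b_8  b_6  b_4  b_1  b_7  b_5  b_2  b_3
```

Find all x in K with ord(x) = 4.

Identity is b_1. Compute the order of each non-identity element by repeated multiplication:
  b_2: b_2 → b_3 → b_5 → b_1  (order 4)
  b_3: b_3 → b_1  (order 2)
  b_4: b_4 → b_3 → b_8 → b_1  (order 4)
  b_5: b_5 → b_3 → b_2 → b_1  (order 4)
  b_6: b_6 → b_3 → b_7 → b_1  (order 4)
  b_7: b_7 → b_3 → b_6 → b_1  (order 4)
  b_8: b_8 → b_3 → b_4 → b_1  (order 4)
Elements of order 4: {b_2, b_4, b_5, b_6, b_7, b_8}.
(Structurally, K here is isomorphic to the quaternion group Q_8.)

{b_2, b_4, b_5, b_6, b_7, b_8}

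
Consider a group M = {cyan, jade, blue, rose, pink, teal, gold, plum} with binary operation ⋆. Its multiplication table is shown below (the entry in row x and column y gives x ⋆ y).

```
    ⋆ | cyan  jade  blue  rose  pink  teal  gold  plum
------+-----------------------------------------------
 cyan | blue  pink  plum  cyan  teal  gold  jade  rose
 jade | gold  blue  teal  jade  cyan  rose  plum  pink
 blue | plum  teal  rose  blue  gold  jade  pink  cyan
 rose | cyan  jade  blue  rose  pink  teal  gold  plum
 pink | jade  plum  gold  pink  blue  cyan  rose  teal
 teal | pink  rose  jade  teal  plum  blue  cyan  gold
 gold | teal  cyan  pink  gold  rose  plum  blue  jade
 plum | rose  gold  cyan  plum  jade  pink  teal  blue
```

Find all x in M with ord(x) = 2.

Identity is rose. Compute the order of each non-identity element by repeated multiplication:
  cyan: cyan → blue → plum → rose  (order 4)
  jade: jade → blue → teal → rose  (order 4)
  blue: blue → rose  (order 2)
  pink: pink → blue → gold → rose  (order 4)
  teal: teal → blue → jade → rose  (order 4)
  gold: gold → blue → pink → rose  (order 4)
  plum: plum → blue → cyan → rose  (order 4)
Elements of order 2: {blue}.

{blue}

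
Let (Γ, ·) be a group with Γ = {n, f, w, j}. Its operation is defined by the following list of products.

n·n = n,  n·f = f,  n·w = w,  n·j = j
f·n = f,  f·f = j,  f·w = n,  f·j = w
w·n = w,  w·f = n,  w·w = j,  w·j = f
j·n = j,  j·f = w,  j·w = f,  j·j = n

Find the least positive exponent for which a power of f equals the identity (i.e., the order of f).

4

The identity element is n (its row matches the header).
f^1 = f
f^2 = f·f = j
f^3 = j·f = w
f^4 = w·f = n
The first power of f equal to the identity is f^4, so ord(f) = 4.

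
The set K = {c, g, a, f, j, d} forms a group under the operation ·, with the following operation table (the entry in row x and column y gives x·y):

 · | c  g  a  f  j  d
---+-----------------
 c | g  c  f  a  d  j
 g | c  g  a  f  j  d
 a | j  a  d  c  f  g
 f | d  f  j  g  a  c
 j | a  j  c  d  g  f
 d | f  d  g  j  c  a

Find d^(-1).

a

First locate the identity: row g matches the header, so g is the identity.
Scan row d for g: d·a = g. Hence d^(-1) = a.
(Structurally, K here is isomorphic to the symmetric group S_3.)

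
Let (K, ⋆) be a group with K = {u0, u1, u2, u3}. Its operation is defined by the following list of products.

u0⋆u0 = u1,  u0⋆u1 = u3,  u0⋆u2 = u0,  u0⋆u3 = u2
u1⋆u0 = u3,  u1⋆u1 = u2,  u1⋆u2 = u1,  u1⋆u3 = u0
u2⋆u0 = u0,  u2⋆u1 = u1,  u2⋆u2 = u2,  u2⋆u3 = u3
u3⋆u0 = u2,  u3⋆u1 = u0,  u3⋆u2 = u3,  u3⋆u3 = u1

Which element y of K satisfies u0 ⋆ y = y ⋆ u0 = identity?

u3

First locate the identity: row u2 matches the header, so u2 is the identity.
Scan row u0 for u2: u0 ⋆ u3 = u2. Hence u0^(-1) = u3.
(Structurally, K here is isomorphic to the cyclic group Z_4.)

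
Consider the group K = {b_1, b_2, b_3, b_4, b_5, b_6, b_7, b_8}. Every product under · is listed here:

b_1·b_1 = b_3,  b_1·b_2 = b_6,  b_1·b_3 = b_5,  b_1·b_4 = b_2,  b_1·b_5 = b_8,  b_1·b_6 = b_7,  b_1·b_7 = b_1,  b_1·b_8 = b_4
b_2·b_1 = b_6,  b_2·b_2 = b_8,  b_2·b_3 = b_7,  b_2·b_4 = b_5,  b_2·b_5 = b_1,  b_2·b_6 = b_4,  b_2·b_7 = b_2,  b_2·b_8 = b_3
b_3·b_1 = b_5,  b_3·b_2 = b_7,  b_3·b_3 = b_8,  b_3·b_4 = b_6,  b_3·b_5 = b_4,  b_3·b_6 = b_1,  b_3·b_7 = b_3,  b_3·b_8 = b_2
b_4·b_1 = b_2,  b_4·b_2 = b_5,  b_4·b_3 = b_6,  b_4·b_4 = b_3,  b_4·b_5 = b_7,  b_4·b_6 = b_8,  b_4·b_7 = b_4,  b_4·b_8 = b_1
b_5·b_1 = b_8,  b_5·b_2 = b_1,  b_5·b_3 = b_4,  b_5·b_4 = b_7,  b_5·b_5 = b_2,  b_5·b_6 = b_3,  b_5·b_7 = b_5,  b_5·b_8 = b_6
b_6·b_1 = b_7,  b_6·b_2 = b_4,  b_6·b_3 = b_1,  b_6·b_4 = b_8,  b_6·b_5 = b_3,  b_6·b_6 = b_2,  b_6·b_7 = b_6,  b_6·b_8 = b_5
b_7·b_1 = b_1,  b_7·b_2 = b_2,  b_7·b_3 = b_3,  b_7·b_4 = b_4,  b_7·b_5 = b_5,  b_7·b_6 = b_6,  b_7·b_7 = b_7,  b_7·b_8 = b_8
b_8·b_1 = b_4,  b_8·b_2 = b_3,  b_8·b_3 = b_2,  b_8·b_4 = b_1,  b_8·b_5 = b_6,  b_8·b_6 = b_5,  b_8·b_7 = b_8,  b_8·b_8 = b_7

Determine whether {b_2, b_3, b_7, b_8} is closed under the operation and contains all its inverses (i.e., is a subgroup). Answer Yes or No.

Yes

{b_2, b_3, b_7, b_8} contains the identity b_7.
Checking products: every product of two elements of {b_2, b_3, b_7, b_8} (read from the table) lies in {b_2, b_3, b_7, b_8}, so the set is closed.
In a finite group, a nonempty closed subset is a subgroup. So {b_2, b_3, b_7, b_8} ≤ K.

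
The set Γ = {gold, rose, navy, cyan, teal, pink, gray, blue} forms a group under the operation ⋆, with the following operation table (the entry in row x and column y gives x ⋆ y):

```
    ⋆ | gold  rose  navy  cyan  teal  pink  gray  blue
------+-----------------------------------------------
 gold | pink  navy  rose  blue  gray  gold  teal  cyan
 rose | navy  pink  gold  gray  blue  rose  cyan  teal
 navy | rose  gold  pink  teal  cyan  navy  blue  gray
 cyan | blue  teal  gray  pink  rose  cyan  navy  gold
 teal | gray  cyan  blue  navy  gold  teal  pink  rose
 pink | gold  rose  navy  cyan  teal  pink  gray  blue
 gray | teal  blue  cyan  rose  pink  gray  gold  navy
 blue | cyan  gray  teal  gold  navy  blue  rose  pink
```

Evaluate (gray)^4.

pink

gray^1 = gray
gray^2 = gray ⋆ gray = gold
gray^3 = gold ⋆ gray = teal
gray^4 = teal ⋆ gray = pink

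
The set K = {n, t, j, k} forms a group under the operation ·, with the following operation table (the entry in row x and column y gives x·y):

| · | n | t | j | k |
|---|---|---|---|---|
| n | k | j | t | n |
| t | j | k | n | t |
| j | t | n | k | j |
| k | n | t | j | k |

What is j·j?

k

Read row j, column j: j·j = k.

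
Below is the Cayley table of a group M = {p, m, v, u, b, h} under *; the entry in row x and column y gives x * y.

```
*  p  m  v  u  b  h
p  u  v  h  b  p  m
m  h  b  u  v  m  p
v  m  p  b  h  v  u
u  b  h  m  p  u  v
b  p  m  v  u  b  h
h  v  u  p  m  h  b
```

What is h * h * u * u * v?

h

h * h = b
b * u = u
u * u = p
p * v = h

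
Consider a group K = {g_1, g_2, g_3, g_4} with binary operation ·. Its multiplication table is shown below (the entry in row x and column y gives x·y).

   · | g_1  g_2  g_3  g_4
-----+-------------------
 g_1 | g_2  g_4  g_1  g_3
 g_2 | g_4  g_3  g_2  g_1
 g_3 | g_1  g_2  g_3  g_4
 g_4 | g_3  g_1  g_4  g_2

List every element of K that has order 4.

{g_1, g_4}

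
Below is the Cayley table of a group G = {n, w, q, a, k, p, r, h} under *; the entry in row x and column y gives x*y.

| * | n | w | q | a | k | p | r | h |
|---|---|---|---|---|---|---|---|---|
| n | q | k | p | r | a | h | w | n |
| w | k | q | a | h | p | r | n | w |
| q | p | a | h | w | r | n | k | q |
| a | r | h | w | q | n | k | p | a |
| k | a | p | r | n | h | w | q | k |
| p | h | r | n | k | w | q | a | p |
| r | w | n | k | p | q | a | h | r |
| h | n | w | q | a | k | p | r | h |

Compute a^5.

a^1 = a
a^2 = a*a = q
a^3 = q*a = w
a^4 = w*a = h
a^5 = h*a = a

a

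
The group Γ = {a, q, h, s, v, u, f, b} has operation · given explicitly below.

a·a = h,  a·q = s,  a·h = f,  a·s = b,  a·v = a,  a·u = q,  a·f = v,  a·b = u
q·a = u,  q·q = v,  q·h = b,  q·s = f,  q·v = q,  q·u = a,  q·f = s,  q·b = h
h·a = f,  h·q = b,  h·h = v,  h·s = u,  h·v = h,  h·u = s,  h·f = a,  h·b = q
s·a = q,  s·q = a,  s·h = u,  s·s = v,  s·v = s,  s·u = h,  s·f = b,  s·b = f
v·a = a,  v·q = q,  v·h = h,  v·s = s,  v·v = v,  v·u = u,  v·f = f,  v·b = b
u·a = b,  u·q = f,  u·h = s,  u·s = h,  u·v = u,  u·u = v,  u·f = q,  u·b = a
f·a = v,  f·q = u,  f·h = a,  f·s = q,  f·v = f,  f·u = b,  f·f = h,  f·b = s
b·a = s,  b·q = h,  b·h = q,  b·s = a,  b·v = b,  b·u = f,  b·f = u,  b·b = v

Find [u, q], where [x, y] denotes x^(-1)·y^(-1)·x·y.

h

Identity is v; from the table u^(-1) = u and q^(-1) = q.
u·q = f
f·u = b
b·q = h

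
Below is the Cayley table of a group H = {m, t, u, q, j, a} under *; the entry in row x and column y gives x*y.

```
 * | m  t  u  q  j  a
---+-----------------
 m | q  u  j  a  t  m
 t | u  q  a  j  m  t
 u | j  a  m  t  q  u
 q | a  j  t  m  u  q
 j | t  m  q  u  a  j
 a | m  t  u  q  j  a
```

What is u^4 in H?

u^1 = u
u^2 = u*u = m
u^3 = m*u = j
u^4 = j*u = q

q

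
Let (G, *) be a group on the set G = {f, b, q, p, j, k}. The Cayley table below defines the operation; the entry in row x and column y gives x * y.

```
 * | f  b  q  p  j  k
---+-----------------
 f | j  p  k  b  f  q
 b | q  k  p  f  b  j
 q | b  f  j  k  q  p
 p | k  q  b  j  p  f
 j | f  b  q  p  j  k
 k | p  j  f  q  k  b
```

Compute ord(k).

3

The identity element is j (its row matches the header).
k^1 = k
k^2 = k * k = b
k^3 = b * k = j
The first power of k equal to the identity is k^3, so ord(k) = 3.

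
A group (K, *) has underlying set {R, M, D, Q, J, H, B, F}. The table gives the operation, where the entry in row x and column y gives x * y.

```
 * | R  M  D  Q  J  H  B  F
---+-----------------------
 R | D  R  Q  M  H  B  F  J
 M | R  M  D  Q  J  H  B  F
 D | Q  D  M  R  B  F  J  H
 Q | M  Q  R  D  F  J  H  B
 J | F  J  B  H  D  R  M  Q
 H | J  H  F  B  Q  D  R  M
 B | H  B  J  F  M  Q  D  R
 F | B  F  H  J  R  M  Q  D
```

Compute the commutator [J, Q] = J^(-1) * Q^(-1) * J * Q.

Identity is M; from the table J^(-1) = B and Q^(-1) = R.
B * R = H
H * J = Q
Q * Q = D

D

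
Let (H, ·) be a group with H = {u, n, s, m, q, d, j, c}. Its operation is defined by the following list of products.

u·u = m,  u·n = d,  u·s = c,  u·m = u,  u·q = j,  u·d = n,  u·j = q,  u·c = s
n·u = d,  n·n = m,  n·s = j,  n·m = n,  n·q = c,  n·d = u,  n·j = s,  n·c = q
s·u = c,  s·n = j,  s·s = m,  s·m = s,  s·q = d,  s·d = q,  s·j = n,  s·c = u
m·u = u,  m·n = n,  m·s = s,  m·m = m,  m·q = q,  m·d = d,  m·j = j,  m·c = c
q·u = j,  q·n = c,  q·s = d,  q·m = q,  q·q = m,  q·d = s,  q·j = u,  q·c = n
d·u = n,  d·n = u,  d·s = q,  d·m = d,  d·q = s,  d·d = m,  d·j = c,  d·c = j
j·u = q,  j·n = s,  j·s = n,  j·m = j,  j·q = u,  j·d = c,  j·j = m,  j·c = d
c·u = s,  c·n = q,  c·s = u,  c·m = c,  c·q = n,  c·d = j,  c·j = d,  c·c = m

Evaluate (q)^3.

q

q^1 = q
q^2 = q·q = m
q^3 = m·q = q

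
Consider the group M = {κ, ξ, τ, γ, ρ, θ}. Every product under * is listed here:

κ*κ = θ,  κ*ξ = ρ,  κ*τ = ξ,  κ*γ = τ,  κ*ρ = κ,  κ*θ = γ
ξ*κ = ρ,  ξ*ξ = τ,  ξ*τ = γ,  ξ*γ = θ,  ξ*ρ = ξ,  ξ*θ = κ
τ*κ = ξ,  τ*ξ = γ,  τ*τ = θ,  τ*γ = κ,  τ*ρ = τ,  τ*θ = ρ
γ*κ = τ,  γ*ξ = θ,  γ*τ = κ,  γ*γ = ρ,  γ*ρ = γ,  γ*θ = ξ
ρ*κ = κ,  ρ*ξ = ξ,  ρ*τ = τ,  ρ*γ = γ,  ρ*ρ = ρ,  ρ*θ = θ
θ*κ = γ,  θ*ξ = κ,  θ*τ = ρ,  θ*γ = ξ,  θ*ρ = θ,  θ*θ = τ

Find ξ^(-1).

First locate the identity: row ρ matches the header, so ρ is the identity.
Scan row ξ for ρ: ξ * κ = ρ. Hence ξ^(-1) = κ.
(Structurally, M here is isomorphic to the cyclic group Z_6.)

κ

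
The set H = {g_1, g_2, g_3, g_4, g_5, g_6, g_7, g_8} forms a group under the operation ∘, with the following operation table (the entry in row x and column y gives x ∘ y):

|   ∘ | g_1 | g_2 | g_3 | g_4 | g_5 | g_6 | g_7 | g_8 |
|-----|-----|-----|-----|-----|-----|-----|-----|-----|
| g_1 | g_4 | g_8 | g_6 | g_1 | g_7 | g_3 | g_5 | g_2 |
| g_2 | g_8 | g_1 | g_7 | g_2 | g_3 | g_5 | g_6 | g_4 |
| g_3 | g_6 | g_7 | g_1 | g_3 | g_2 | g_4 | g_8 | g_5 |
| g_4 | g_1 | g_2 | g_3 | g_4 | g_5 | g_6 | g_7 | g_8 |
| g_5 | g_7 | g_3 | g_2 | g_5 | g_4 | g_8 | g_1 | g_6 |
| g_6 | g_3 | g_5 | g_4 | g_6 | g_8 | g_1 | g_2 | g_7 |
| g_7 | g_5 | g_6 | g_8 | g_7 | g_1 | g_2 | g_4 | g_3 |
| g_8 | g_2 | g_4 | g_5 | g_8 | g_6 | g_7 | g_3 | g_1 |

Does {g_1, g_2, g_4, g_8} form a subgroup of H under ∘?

Yes

{g_1, g_2, g_4, g_8} contains the identity g_4.
Checking products: every product of two elements of {g_1, g_2, g_4, g_8} (read from the table) lies in {g_1, g_2, g_4, g_8}, so the set is closed.
In a finite group, a nonempty closed subset is a subgroup. So {g_1, g_2, g_4, g_8} ≤ H.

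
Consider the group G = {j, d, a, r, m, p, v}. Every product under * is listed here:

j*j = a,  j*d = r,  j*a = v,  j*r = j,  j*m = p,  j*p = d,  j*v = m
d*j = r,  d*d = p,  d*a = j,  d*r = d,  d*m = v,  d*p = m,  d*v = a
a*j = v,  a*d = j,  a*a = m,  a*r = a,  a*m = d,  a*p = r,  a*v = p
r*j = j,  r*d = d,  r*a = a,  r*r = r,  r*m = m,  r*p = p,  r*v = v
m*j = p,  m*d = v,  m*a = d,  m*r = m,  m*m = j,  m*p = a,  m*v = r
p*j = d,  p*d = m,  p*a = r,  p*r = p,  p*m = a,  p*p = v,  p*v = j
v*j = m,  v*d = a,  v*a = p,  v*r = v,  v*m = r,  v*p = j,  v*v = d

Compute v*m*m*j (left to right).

p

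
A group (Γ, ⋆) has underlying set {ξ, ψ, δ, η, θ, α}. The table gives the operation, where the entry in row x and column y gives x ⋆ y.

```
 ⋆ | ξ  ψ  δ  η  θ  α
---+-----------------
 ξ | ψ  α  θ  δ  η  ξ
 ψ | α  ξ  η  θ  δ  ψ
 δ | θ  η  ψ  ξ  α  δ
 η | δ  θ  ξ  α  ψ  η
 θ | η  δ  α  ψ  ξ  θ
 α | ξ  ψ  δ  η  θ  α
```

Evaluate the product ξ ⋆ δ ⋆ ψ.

δ

ξ ⋆ δ = θ
θ ⋆ ψ = δ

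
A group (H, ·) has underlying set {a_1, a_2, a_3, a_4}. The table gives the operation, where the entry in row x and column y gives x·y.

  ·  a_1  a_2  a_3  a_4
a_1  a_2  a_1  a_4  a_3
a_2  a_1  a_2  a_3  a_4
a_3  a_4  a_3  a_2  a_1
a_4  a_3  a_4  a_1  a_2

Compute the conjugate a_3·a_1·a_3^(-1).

a_1

The identity is a_2. In row a_3, the entry a_2 sits in column a_3, so a_3^(-1) = a_3.
a_3·a_1 = a_4
a_4·a_3 = a_1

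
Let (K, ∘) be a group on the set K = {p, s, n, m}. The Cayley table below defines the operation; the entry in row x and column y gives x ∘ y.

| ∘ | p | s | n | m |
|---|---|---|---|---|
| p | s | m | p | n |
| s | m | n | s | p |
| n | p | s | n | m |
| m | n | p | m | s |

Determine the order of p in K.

The identity element is n (its row matches the header).
p^1 = p
p^2 = p ∘ p = s
p^3 = s ∘ p = m
p^4 = m ∘ p = n
The first power of p equal to the identity is p^4, so ord(p) = 4.

4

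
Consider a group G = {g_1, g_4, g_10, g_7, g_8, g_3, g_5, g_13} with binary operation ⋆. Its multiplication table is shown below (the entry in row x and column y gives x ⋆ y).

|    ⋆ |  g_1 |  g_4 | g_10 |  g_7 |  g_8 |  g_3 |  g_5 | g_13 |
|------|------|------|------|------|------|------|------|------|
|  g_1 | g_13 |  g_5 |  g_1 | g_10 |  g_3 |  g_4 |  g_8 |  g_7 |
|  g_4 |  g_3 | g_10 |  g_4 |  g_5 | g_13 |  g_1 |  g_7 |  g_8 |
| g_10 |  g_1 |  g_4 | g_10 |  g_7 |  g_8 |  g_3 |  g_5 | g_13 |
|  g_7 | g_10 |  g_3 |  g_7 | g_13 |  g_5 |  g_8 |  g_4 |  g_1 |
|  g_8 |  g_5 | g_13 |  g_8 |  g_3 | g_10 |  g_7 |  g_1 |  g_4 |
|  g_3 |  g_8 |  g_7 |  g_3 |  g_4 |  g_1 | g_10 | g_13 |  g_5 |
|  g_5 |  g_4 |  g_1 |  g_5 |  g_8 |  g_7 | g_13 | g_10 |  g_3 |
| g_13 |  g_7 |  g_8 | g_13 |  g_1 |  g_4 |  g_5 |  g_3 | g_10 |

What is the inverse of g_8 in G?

g_8

First locate the identity: row g_10 matches the header, so g_10 is the identity.
Scan row g_8 for g_10: g_8 ⋆ g_8 = g_10. Hence g_8^(-1) = g_8.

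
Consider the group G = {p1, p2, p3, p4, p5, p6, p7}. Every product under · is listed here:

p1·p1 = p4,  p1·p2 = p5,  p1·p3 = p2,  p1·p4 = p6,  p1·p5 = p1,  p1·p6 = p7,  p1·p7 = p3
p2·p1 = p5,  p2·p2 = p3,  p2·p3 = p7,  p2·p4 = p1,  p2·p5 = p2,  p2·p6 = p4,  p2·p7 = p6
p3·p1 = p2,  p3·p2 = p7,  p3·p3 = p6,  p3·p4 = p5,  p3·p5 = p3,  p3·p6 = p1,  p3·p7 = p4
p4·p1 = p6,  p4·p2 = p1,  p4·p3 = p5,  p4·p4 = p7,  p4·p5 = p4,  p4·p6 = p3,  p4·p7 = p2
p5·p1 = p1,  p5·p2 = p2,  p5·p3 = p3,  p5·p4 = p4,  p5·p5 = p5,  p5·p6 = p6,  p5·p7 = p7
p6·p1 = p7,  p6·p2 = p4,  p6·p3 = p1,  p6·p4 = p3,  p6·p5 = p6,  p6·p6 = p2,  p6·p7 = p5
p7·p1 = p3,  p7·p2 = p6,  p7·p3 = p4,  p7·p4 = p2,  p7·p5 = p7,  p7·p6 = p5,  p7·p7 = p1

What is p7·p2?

Read row p7, column p2: p7·p2 = p6.

p6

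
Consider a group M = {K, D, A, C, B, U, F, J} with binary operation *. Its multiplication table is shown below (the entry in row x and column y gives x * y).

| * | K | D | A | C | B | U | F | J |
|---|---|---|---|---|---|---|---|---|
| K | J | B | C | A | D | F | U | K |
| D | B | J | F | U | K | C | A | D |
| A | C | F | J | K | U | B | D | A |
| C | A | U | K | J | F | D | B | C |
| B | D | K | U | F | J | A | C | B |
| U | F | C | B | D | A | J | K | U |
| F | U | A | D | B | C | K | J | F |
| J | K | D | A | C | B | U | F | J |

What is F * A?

D

Read row F, column A: F * A = D.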